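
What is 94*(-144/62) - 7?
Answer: -6985/31 ≈ -225.32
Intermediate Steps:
94*(-144/62) - 7 = 94*(-144*1/62) - 7 = 94*(-72/31) - 7 = -6768/31 - 7 = -6985/31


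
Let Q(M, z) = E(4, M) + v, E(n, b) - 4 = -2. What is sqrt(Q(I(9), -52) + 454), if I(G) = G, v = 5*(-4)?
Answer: 2*sqrt(109) ≈ 20.881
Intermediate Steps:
v = -20
E(n, b) = 2 (E(n, b) = 4 - 2 = 2)
Q(M, z) = -18 (Q(M, z) = 2 - 20 = -18)
sqrt(Q(I(9), -52) + 454) = sqrt(-18 + 454) = sqrt(436) = 2*sqrt(109)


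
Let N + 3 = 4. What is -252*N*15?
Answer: -3780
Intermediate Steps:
N = 1 (N = -3 + 4 = 1)
-252*N*15 = -252*15 = -3780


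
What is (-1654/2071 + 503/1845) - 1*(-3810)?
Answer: 14555981033/3820995 ≈ 3809.5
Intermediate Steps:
(-1654/2071 + 503/1845) - 1*(-3810) = (-1654*1/2071 + 503*(1/1845)) + 3810 = (-1654/2071 + 503/1845) + 3810 = -2009917/3820995 + 3810 = 14555981033/3820995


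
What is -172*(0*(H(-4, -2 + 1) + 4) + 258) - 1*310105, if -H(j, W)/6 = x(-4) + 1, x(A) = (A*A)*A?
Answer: -354481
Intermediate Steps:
x(A) = A³ (x(A) = A²*A = A³)
H(j, W) = 378 (H(j, W) = -6*((-4)³ + 1) = -6*(-64 + 1) = -6*(-63) = 378)
-172*(0*(H(-4, -2 + 1) + 4) + 258) - 1*310105 = -172*(0*(378 + 4) + 258) - 1*310105 = -172*(0*382 + 258) - 310105 = -172*(0 + 258) - 310105 = -172*258 - 310105 = -44376 - 310105 = -354481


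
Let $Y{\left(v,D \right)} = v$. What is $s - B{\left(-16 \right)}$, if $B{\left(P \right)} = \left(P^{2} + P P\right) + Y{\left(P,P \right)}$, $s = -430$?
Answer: $-926$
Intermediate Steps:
$B{\left(P \right)} = P + 2 P^{2}$ ($B{\left(P \right)} = \left(P^{2} + P P\right) + P = \left(P^{2} + P^{2}\right) + P = 2 P^{2} + P = P + 2 P^{2}$)
$s - B{\left(-16 \right)} = -430 - - 16 \left(1 + 2 \left(-16\right)\right) = -430 - - 16 \left(1 - 32\right) = -430 - \left(-16\right) \left(-31\right) = -430 - 496 = -926$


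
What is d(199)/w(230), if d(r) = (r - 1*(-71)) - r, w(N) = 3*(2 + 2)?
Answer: 71/12 ≈ 5.9167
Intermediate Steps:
w(N) = 12 (w(N) = 3*4 = 12)
d(r) = 71 (d(r) = (r + 71) - r = (71 + r) - r = 71)
d(199)/w(230) = 71/12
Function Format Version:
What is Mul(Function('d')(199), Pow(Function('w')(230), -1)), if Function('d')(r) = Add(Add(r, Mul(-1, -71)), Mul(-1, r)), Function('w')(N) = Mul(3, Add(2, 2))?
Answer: Rational(71, 12) ≈ 5.9167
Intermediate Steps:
Function('w')(N) = 12 (Function('w')(N) = Mul(3, 4) = 12)
Function('d')(r) = 71 (Function('d')(r) = Add(Add(r, 71), Mul(-1, r)) = Add(Add(71, r), Mul(-1, r)) = 71)
Mul(Function('d')(199), Pow(Function('w')(230), -1)) = Mul(71, Pow(12, -1)) = Mul(71, Rational(1, 12)) = Rational(71, 12)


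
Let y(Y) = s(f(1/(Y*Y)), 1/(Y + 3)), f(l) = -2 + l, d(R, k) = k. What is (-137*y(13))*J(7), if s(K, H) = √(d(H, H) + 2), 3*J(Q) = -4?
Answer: 137*√33/3 ≈ 262.33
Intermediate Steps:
J(Q) = -4/3 (J(Q) = (⅓)*(-4) = -4/3)
s(K, H) = √(2 + H) (s(K, H) = √(H + 2) = √(2 + H))
y(Y) = √(2 + 1/(3 + Y)) (y(Y) = √(2 + 1/(Y + 3)) = √(2 + 1/(3 + Y)))
(-137*y(13))*J(7) = -137*√(7 + 2*13)/√(3 + 13)*(-4/3) = -137*√(7 + 26)/4*(-4/3) = -137*√33/4*(-4/3) = 137*√33/3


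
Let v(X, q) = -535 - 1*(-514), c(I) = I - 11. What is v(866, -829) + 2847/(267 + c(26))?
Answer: -1025/94 ≈ -10.904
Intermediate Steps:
c(I) = -11 + I
v(X, q) = -21 (v(X, q) = -535 + 514 = -21)
v(866, -829) + 2847/(267 + c(26)) = -21 + 2847/(267 + (-11 + 26)) = -21 + 2847/(267 + 15) = -21 + 2847/282 = -21 + (1/282)*2847 = -21 + 949/94 = -1025/94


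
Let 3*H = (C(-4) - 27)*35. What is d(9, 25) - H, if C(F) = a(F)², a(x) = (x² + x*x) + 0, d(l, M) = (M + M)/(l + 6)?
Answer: -34885/3 ≈ -11628.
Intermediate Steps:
d(l, M) = 2*M/(6 + l) (d(l, M) = (2*M)/(6 + l) = 2*M/(6 + l))
a(x) = 2*x² (a(x) = (x² + x²) + 0 = 2*x² + 0 = 2*x²)
C(F) = 4*F⁴ (C(F) = (2*F²)² = 4*F⁴)
H = 34895/3 (H = ((4*(-4)⁴ - 27)*35)/3 = ((4*256 - 27)*35)/3 = ((1024 - 27)*35)/3 = (997*35)/3 = (⅓)*34895 = 34895/3 ≈ 11632.)
d(9, 25) - H = 2*25/(6 + 9) - 1*34895/3 = 2*25/15 - 34895/3 = 2*25*(1/15) - 34895/3 = 10/3 - 34895/3 = -34885/3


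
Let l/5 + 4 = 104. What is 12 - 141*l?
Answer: -70488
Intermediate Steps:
l = 500 (l = -20 + 5*104 = -20 + 520 = 500)
12 - 141*l = 12 - 141*500 = 12 - 70500 = -70488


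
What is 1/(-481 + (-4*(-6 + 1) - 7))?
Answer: -1/468 ≈ -0.0021368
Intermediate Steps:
1/(-481 + (-4*(-6 + 1) - 7)) = 1/(-481 + (-4*(-5) - 7)) = 1/(-481 + (20 - 7)) = 1/(-481 + 13) = 1/(-468) = -1/468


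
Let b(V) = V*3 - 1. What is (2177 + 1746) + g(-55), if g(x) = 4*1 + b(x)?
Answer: 3761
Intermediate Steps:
b(V) = -1 + 3*V (b(V) = 3*V - 1 = -1 + 3*V)
g(x) = 3 + 3*x (g(x) = 4*1 + (-1 + 3*x) = 4 + (-1 + 3*x) = 3 + 3*x)
(2177 + 1746) + g(-55) = (2177 + 1746) + (3 + 3*(-55)) = 3923 + (3 - 165) = 3923 - 162 = 3761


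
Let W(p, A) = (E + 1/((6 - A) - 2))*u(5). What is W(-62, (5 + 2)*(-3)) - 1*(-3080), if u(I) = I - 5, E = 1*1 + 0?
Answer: 3080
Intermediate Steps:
E = 1 (E = 1 + 0 = 1)
u(I) = -5 + I
W(p, A) = 0 (W(p, A) = (1 + 1/((6 - A) - 2))*(-5 + 5) = (1 + 1/(4 - A))*0 = 0)
W(-62, (5 + 2)*(-3)) - 1*(-3080) = 0 - 1*(-3080) = 0 + 3080 = 3080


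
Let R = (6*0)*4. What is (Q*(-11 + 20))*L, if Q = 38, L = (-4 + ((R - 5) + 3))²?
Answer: 12312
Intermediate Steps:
R = 0 (R = 0*4 = 0)
L = 36 (L = (-4 + ((0 - 5) + 3))² = (-4 + (-5 + 3))² = (-4 - 2)² = (-6)² = 36)
(Q*(-11 + 20))*L = (38*(-11 + 20))*36 = (38*9)*36 = 342*36 = 12312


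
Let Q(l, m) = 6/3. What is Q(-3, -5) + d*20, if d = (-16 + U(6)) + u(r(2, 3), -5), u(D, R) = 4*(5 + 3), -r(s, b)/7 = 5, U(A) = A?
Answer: 442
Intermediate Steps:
Q(l, m) = 2 (Q(l, m) = 6*(1/3) = 2)
r(s, b) = -35 (r(s, b) = -7*5 = -35)
u(D, R) = 32 (u(D, R) = 4*8 = 32)
d = 22 (d = (-16 + 6) + 32 = -10 + 32 = 22)
Q(-3, -5) + d*20 = 2 + 22*20 = 2 + 440 = 442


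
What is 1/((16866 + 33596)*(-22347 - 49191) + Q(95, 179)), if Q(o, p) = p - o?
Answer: -1/3609950472 ≈ -2.7701e-10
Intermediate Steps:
1/((16866 + 33596)*(-22347 - 49191) + Q(95, 179)) = 1/((16866 + 33596)*(-22347 - 49191) + (179 - 1*95)) = 1/(50462*(-71538) + (179 - 95)) = 1/(-3609950556 + 84) = 1/(-3609950472) = -1/3609950472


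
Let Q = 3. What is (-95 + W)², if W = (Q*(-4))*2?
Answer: 14161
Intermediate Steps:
W = -24 (W = (3*(-4))*2 = -12*2 = -24)
(-95 + W)² = (-95 - 24)² = (-119)² = 14161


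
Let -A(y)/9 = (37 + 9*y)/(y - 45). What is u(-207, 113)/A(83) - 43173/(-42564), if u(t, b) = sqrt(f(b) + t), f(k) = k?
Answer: 14391/14188 - 19*I*sqrt(94)/3528 ≈ 1.0143 - 0.052214*I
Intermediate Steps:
u(t, b) = sqrt(b + t)
A(y) = -9*(37 + 9*y)/(-45 + y) (A(y) = -9*(37 + 9*y)/(y - 45) = -9*(37 + 9*y)/(-45 + y))
u(-207, 113)/A(83) - 43173/(-42564) = sqrt(113 - 207)/((9*(-37 - 9*83)/(-45 + 83))) - 43173/(-42564) = sqrt(-94)/((9*(-37 - 747)/38)) - 43173*(-1/42564) = (I*sqrt(94))/((9*(1/38)*(-784))) + 14391/14188 = (I*sqrt(94))/(-3528/19) + 14391/14188 = (I*sqrt(94))*(-19/3528) + 14391/14188 = -19*I*sqrt(94)/3528 + 14391/14188 = 14391/14188 - 19*I*sqrt(94)/3528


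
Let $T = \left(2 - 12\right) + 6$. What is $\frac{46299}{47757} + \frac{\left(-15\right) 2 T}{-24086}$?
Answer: $\frac{184904479}{191712517} \approx 0.96449$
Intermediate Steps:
$T = -4$ ($T = -10 + 6 = -4$)
$\frac{46299}{47757} + \frac{\left(-15\right) 2 T}{-24086} = \frac{46299}{47757} + \frac{\left(-15\right) 2 \left(-4\right)}{-24086} = 46299 \cdot \frac{1}{47757} + \left(-30\right) \left(-4\right) \left(- \frac{1}{24086}\right) = \frac{15433}{15919} + 120 \left(- \frac{1}{24086}\right) = \frac{15433}{15919} - \frac{60}{12043} = \frac{184904479}{191712517}$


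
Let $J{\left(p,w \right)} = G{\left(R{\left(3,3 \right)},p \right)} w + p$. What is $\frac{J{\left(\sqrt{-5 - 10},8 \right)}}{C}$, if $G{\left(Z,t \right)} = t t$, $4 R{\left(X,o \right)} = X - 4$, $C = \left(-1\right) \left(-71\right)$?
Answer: $- \frac{120}{71} + \frac{i \sqrt{15}}{71} \approx -1.6901 + 0.054549 i$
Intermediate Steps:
$C = 71$
$R{\left(X,o \right)} = -1 + \frac{X}{4}$ ($R{\left(X,o \right)} = \frac{X - 4}{4} = \frac{-4 + X}{4} = -1 + \frac{X}{4}$)
$G{\left(Z,t \right)} = t^{2}$
$J{\left(p,w \right)} = p + w p^{2}$ ($J{\left(p,w \right)} = p^{2} w + p = w p^{2} + p = p + w p^{2}$)
$\frac{J{\left(\sqrt{-5 - 10},8 \right)}}{C} = \frac{\sqrt{-5 - 10} \left(1 + \sqrt{-5 - 10} \cdot 8\right)}{71} = \sqrt{-15} \left(1 + \sqrt{-15} \cdot 8\right) \frac{1}{71} = i \sqrt{15} \left(1 + i \sqrt{15} \cdot 8\right) \frac{1}{71} = i \sqrt{15} \left(1 + 8 i \sqrt{15}\right) \frac{1}{71} = \frac{i \sqrt{15} \left(1 + 8 i \sqrt{15}\right)}{71}$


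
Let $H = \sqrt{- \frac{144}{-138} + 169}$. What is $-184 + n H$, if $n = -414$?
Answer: $-184 - 18 \sqrt{89953} \approx -5582.6$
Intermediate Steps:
$H = \frac{\sqrt{89953}}{23}$ ($H = \sqrt{\left(-144\right) \left(- \frac{1}{138}\right) + 169} = \sqrt{\frac{24}{23} + 169} = \sqrt{\frac{3911}{23}} = \frac{\sqrt{89953}}{23} \approx 13.04$)
$-184 + n H = -184 - 414 \frac{\sqrt{89953}}{23} = -184 - 18 \sqrt{89953}$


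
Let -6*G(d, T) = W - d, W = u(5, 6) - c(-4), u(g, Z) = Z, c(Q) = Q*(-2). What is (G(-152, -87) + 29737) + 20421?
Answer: 50133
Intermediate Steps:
c(Q) = -2*Q
W = -2 (W = 6 - (-2)*(-4) = 6 - 1*8 = 6 - 8 = -2)
G(d, T) = 1/3 + d/6 (G(d, T) = -(-2 - d)/6 = 1/3 + d/6)
(G(-152, -87) + 29737) + 20421 = ((1/3 + (1/6)*(-152)) + 29737) + 20421 = ((1/3 - 76/3) + 29737) + 20421 = (-25 + 29737) + 20421 = 29712 + 20421 = 50133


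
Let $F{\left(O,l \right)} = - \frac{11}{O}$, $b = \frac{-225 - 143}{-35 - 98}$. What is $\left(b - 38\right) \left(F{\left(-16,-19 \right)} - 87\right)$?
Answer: $\frac{3235683}{1064} \approx 3041.1$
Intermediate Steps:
$b = \frac{368}{133}$ ($b = - \frac{368}{-133} = \left(-368\right) \left(- \frac{1}{133}\right) = \frac{368}{133} \approx 2.7669$)
$\left(b - 38\right) \left(F{\left(-16,-19 \right)} - 87\right) = \left(\frac{368}{133} - 38\right) \left(- \frac{11}{-16} - 87\right) = - \frac{4686 \left(\left(-11\right) \left(- \frac{1}{16}\right) - 87\right)}{133} = - \frac{4686 \left(\frac{11}{16} - 87\right)}{133} = \left(- \frac{4686}{133}\right) \left(- \frac{1381}{16}\right) = \frac{3235683}{1064}$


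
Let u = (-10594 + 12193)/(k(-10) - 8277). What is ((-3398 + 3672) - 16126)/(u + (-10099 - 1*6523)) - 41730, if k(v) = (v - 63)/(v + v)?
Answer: -57386294741268/1375212227 ≈ -41729.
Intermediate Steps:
k(v) = (-63 + v)/(2*v) (k(v) = (-63 + v)/((2*v)) = (-63 + v)*(1/(2*v)) = (-63 + v)/(2*v))
u = -31980/165467 (u = (-10594 + 12193)/((½)*(-63 - 10)/(-10) - 8277) = 1599/((½)*(-⅒)*(-73) - 8277) = 1599/(73/20 - 8277) = 1599/(-165467/20) = 1599*(-20/165467) = -31980/165467 ≈ -0.19327)
((-3398 + 3672) - 16126)/(u + (-10099 - 1*6523)) - 41730 = ((-3398 + 3672) - 16126)/(-31980/165467 + (-10099 - 1*6523)) - 41730 = (274 - 16126)/(-31980/165467 + (-10099 - 6523)) - 41730 = -15852/(-31980/165467 - 16622) - 41730 = -15852/(-2750424454/165467) - 41730 = -15852*(-165467/2750424454) - 41730 = 1311491442/1375212227 - 41730 = -57386294741268/1375212227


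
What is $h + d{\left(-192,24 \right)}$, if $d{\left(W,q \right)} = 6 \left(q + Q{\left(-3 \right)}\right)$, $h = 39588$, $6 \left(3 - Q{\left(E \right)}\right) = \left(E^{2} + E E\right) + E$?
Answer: $39735$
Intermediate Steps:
$Q{\left(E \right)} = 3 - \frac{E^{2}}{3} - \frac{E}{6}$ ($Q{\left(E \right)} = 3 - \frac{\left(E^{2} + E E\right) + E}{6} = 3 - \frac{\left(E^{2} + E^{2}\right) + E}{6} = 3 - \frac{2 E^{2} + E}{6} = 3 - \frac{E + 2 E^{2}}{6} = 3 - \left(\frac{E^{2}}{3} + \frac{E}{6}\right) = 3 - \frac{E^{2}}{3} - \frac{E}{6}$)
$d{\left(W,q \right)} = 3 + 6 q$ ($d{\left(W,q \right)} = 6 \left(q - \left(- \frac{7}{2} + 3\right)\right) = 6 \left(q + \left(3 - 3 + \frac{1}{2}\right)\right) = 6 \left(q + \frac{1}{2}\right) = 6 \left(\frac{1}{2} + q\right) = 3 + 6 q$)
$h + d{\left(-192,24 \right)} = 39588 + \left(3 + 6 \cdot 24\right) = 39588 + \left(3 + 144\right) = 39588 + 147 = 39735$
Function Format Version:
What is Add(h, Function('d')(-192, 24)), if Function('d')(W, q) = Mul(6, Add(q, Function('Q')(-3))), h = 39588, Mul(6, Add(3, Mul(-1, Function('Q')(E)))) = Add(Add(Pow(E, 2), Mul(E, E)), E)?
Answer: 39735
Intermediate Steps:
Function('Q')(E) = Add(3, Mul(Rational(-1, 3), Pow(E, 2)), Mul(Rational(-1, 6), E)) (Function('Q')(E) = Add(3, Mul(Rational(-1, 6), Add(Add(Pow(E, 2), Mul(E, E)), E))) = Add(3, Mul(Rational(-1, 6), Add(Add(Pow(E, 2), Pow(E, 2)), E))) = Add(3, Mul(Rational(-1, 6), Add(Mul(2, Pow(E, 2)), E))) = Add(3, Mul(Rational(-1, 6), Add(E, Mul(2, Pow(E, 2))))) = Add(3, Add(Mul(Rational(-1, 3), Pow(E, 2)), Mul(Rational(-1, 6), E))) = Add(3, Mul(Rational(-1, 3), Pow(E, 2)), Mul(Rational(-1, 6), E)))
Function('d')(W, q) = Add(3, Mul(6, q)) (Function('d')(W, q) = Mul(6, Add(q, Add(3, Mul(Rational(-1, 3), Pow(-3, 2)), Mul(Rational(-1, 6), -3)))) = Mul(6, Add(q, Add(3, Mul(Rational(-1, 3), 9), Rational(1, 2)))) = Mul(6, Add(q, Add(3, -3, Rational(1, 2)))) = Mul(6, Add(q, Rational(1, 2))) = Mul(6, Add(Rational(1, 2), q)) = Add(3, Mul(6, q)))
Add(h, Function('d')(-192, 24)) = Add(39588, Add(3, Mul(6, 24))) = Add(39588, Add(3, 144)) = Add(39588, 147) = 39735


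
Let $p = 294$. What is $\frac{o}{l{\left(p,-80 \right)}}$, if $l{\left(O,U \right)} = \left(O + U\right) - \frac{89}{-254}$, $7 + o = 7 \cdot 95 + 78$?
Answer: $\frac{186944}{54445} \approx 3.4336$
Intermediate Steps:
$o = 736$ ($o = -7 + \left(7 \cdot 95 + 78\right) = -7 + \left(665 + 78\right) = -7 + 743 = 736$)
$l{\left(O,U \right)} = \frac{89}{254} + O + U$ ($l{\left(O,U \right)} = \left(O + U\right) - - \frac{89}{254} = \left(O + U\right) + \frac{89}{254} = \frac{89}{254} + O + U$)
$\frac{o}{l{\left(p,-80 \right)}} = \frac{736}{\frac{89}{254} + 294 - 80} = \frac{736}{\frac{54445}{254}} = 736 \cdot \frac{254}{54445} = \frac{186944}{54445}$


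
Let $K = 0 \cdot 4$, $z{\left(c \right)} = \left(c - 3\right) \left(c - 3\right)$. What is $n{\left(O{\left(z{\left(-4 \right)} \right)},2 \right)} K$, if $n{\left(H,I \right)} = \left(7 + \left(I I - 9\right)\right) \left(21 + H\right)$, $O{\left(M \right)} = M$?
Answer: $0$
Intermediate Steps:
$z{\left(c \right)} = \left(-3 + c\right)^{2}$ ($z{\left(c \right)} = \left(-3 + c\right) \left(-3 + c\right) = \left(-3 + c\right)^{2}$)
$K = 0$
$n{\left(H,I \right)} = \left(-2 + I^{2}\right) \left(21 + H\right)$ ($n{\left(H,I \right)} = \left(7 + \left(I^{2} - 9\right)\right) \left(21 + H\right) = \left(7 + \left(-9 + I^{2}\right)\right) \left(21 + H\right) = \left(-2 + I^{2}\right) \left(21 + H\right)$)
$n{\left(O{\left(z{\left(-4 \right)} \right)},2 \right)} K = \left(-42 - 2 \left(-3 - 4\right)^{2} + 21 \cdot 2^{2} + \left(-3 - 4\right)^{2} \cdot 2^{2}\right) 0 = \left(-42 - 2 \left(-7\right)^{2} + 21 \cdot 4 + \left(-7\right)^{2} \cdot 4\right) 0 = \left(-42 - 98 + 84 + 49 \cdot 4\right) 0 = \left(-42 - 98 + 84 + 196\right) 0 = 140 \cdot 0 = 0$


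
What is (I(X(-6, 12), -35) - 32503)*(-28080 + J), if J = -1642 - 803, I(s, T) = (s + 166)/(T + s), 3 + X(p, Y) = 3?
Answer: 6946091955/7 ≈ 9.9230e+8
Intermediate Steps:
X(p, Y) = 0 (X(p, Y) = -3 + 3 = 0)
I(s, T) = (166 + s)/(T + s)
J = -2445
(I(X(-6, 12), -35) - 32503)*(-28080 + J) = ((166 + 0)/(-35 + 0) - 32503)*(-28080 - 2445) = (166/(-35) - 32503)*(-30525) = (-1/35*166 - 32503)*(-30525) = (-166/35 - 32503)*(-30525) = -1137771/35*(-30525) = 6946091955/7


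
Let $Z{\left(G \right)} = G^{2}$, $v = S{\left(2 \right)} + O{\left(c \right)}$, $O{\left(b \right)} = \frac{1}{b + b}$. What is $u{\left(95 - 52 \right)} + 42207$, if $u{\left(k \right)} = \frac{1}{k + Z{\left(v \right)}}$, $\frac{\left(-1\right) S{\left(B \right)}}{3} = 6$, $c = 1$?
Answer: $\frac{58963183}{1397} \approx 42207.0$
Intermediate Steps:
$S{\left(B \right)} = -18$ ($S{\left(B \right)} = \left(-3\right) 6 = -18$)
$O{\left(b \right)} = \frac{1}{2 b}$
$v = - \frac{35}{2}$ ($v = -18 + \frac{1}{2 \cdot 1} = -18 + \frac{1}{2} \cdot 1 = -18 + \frac{1}{2} = - \frac{35}{2} \approx -17.5$)
$u{\left(k \right)} = \frac{1}{\frac{1225}{4} + k}$ ($u{\left(k \right)} = \frac{1}{k + \left(- \frac{35}{2}\right)^{2}} = \frac{1}{k + \frac{1225}{4}} = \frac{1}{\frac{1225}{4} + k}$)
$u{\left(95 - 52 \right)} + 42207 = \frac{4}{1225 + 4 \left(95 - 52\right)} + 42207 = \frac{4}{1225 + 4 \cdot 43} + 42207 = \frac{4}{1225 + 172} + 42207 = \frac{4}{1397} + 42207 = \frac{58963183}{1397}$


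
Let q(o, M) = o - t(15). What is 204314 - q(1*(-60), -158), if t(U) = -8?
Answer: 204366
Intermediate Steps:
q(o, M) = 8 + o (q(o, M) = o - 1*(-8) = o + 8 = 8 + o)
204314 - q(1*(-60), -158) = 204314 - (8 + 1*(-60)) = 204314 - (8 - 60) = 204314 - 1*(-52) = 204314 + 52 = 204366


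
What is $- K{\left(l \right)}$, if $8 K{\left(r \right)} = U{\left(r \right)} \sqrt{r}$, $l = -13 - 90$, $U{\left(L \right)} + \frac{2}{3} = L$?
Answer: $\frac{311 i \sqrt{103}}{24} \approx 131.51 i$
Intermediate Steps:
$U{\left(L \right)} = - \frac{2}{3} + L$
$l = -103$ ($l = -13 - 90 = -103$)
$K{\left(r \right)} = \frac{\sqrt{r} \left(- \frac{2}{3} + r\right)}{8}$ ($K{\left(r \right)} = \frac{\left(- \frac{2}{3} + r\right) \sqrt{r}}{8} = \frac{\sqrt{r} \left(- \frac{2}{3} + r\right)}{8}$)
$- K{\left(l \right)} = - \frac{\sqrt{-103} \left(-2 + 3 \left(-103\right)\right)}{24} = - \frac{i \sqrt{103} \left(-2 - 309\right)}{24} = - \frac{i \sqrt{103} \left(-311\right)}{24} = - \frac{\left(-311\right) i \sqrt{103}}{24} = \frac{311 i \sqrt{103}}{24}$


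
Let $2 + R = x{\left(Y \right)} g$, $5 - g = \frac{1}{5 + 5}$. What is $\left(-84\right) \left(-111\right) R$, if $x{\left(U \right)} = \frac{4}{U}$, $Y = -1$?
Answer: $- \frac{1006992}{5} \approx -2.014 \cdot 10^{5}$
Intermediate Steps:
$g = \frac{49}{10}$ ($g = 5 - \frac{1}{5 + 5} = 5 - \frac{1}{10} = \frac{49}{10} \approx 4.9$)
$R = - \frac{108}{5}$ ($R = -2 + \frac{4}{-1} \cdot \frac{49}{10} = -2 + 4 \left(-1\right) \frac{49}{10} = -2 - \frac{98}{5} = - \frac{108}{5} \approx -21.6$)
$\left(-84\right) \left(-111\right) R = \left(-84\right) \left(-111\right) \left(- \frac{108}{5}\right) = 9324 \left(- \frac{108}{5}\right) = - \frac{1006992}{5}$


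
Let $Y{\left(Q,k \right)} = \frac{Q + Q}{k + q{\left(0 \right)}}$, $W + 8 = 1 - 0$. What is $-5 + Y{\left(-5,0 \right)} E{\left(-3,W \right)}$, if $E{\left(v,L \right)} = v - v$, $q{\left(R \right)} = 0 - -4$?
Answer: $-5$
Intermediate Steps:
$q{\left(R \right)} = 4$ ($q{\left(R \right)} = 0 + 4 = 4$)
$W = -7$ ($W = -8 + \left(1 - 0\right) = -8 + \left(1 + 0\right) = -8 + 1 = -7$)
$Y{\left(Q,k \right)} = \frac{2 Q}{4 + k}$ ($Y{\left(Q,k \right)} = \frac{Q + Q}{k + 4} = \frac{2 Q}{4 + k}$)
$E{\left(v,L \right)} = 0$
$-5 + Y{\left(-5,0 \right)} E{\left(-3,W \right)} = -5 + 2 \left(-5\right) \frac{1}{4 + 0} \cdot 0 = -5 + 2 \left(-5\right) \frac{1}{4} \cdot 0 = -5 - 0 = -5 + 0 = -5$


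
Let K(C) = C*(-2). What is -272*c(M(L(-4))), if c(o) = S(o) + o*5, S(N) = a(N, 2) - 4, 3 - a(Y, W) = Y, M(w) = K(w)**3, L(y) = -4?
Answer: -556784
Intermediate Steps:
K(C) = -2*C
M(w) = -8*w**3 (M(w) = (-2*w)**3 = -8*w**3)
a(Y, W) = 3 - Y
S(N) = -1 - N (S(N) = (3 - N) - 4 = -1 - N)
c(o) = -1 + 4*o (c(o) = (-1 - o) + o*5 = (-1 - o) + 5*o = -1 + 4*o)
-272*c(M(L(-4))) = -272*(-1 + 4*(-8*(-4)**3)) = -272*(-1 + 4*(-8*(-64))) = -272*(-1 + 4*512) = -272*(-1 + 2048) = -272*2047 = -556784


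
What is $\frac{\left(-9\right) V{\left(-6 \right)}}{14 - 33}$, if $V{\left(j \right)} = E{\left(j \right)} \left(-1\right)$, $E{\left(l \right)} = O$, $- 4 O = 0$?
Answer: $0$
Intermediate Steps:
$O = 0$ ($O = \left(- \frac{1}{4}\right) 0 = 0$)
$E{\left(l \right)} = 0$
$V{\left(j \right)} = 0$ ($V{\left(j \right)} = 0 \left(-1\right) = 0$)
$\frac{\left(-9\right) V{\left(-6 \right)}}{14 - 33} = \frac{\left(-9\right) 0}{14 - 33} = \frac{0}{-19} = 0 \left(- \frac{1}{19}\right) = 0$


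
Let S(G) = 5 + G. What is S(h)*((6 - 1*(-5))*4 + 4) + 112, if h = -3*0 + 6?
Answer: 640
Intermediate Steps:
h = 6 (h = 0 + 6 = 6)
S(h)*((6 - 1*(-5))*4 + 4) + 112 = (5 + 6)*((6 - 1*(-5))*4 + 4) + 112 = 11*((6 + 5)*4 + 4) + 112 = 11*(11*4 + 4) + 112 = 11*(44 + 4) + 112 = 11*48 + 112 = 528 + 112 = 640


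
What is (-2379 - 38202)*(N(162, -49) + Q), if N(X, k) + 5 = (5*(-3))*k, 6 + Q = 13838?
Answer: -590940522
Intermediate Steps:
Q = 13832 (Q = -6 + 13838 = 13832)
N(X, k) = -5 - 15*k (N(X, k) = -5 + (5*(-3))*k = -5 - 15*k)
(-2379 - 38202)*(N(162, -49) + Q) = (-2379 - 38202)*((-5 - 15*(-49)) + 13832) = -40581*((-5 + 735) + 13832) = -40581*(730 + 13832) = -40581*14562 = -590940522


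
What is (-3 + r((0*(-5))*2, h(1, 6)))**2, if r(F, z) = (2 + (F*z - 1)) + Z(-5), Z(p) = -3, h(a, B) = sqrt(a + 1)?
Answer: 25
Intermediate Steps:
h(a, B) = sqrt(1 + a)
r(F, z) = -2 + F*z (r(F, z) = (2 + (F*z - 1)) - 3 = (2 + (-1 + F*z)) - 3 = (1 + F*z) - 3 = -2 + F*z)
(-3 + r((0*(-5))*2, h(1, 6)))**2 = (-3 + (-2 + ((0*(-5))*2)*sqrt(1 + 1)))**2 = (-3 + (-2 + (0*2)*sqrt(2)))**2 = (-3 + (-2 + 0*sqrt(2)))**2 = (-3 + (-2 + 0))**2 = (-3 - 2)**2 = (-5)**2 = 25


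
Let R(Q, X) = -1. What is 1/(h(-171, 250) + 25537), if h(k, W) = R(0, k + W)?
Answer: 1/25536 ≈ 3.9160e-5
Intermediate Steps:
h(k, W) = -1
1/(h(-171, 250) + 25537) = 1/(-1 + 25537) = 1/25536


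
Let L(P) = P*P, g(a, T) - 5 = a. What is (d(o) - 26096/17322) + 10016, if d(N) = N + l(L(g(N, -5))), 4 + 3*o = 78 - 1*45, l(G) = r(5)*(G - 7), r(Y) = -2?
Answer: 249643051/25983 ≈ 9607.9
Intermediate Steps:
g(a, T) = 5 + a
L(P) = P²
l(G) = 14 - 2*G (l(G) = -2*(G - 7) = -2*(-7 + G) = 14 - 2*G)
o = 29/3 (o = -4/3 + (78 - 1*45)/3 = -4/3 + (78 - 45)/3 = -4/3 + (⅓)*33 = -4/3 + 11 = 29/3 ≈ 9.6667)
d(N) = 14 + N - 2*(5 + N)² (d(N) = N + (14 - 2*(5 + N)²) = 14 + N - 2*(5 + N)²)
(d(o) - 26096/17322) + 10016 = ((14 + 29/3 - 2*(5 + 29/3)²) - 26096/17322) + 10016 = ((14 + 29/3 - 2*(44/3)²) - 26096*1/17322) + 10016 = ((14 + 29/3 - 2*1936/9) - 13048/8661) + 10016 = ((14 + 29/3 - 3872/9) - 13048/8661) + 10016 = (-3659/9 - 13048/8661) + 10016 = -10602677/25983 + 10016 = 249643051/25983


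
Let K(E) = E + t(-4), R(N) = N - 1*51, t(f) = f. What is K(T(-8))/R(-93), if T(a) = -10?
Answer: 7/72 ≈ 0.097222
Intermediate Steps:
R(N) = -51 + N (R(N) = N - 51 = -51 + N)
K(E) = -4 + E (K(E) = E - 4 = -4 + E)
K(T(-8))/R(-93) = (-4 - 10)/(-51 - 93) = -14/(-144) = -14*(-1/144) = 7/72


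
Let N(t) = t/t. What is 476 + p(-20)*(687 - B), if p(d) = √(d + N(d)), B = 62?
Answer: 476 + 625*I*√19 ≈ 476.0 + 2724.3*I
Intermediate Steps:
N(t) = 1
p(d) = √(1 + d) (p(d) = √(d + 1) = √(1 + d))
476 + p(-20)*(687 - B) = 476 + √(1 - 20)*(687 - 1*62) = 476 + √(-19)*(687 - 62) = 476 + (I*√19)*625 = 476 + 625*I*√19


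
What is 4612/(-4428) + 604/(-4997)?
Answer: -6430169/5531679 ≈ -1.1624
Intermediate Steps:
4612/(-4428) + 604/(-4997) = 4612*(-1/4428) + 604*(-1/4997) = -1153/1107 - 604/4997 = -6430169/5531679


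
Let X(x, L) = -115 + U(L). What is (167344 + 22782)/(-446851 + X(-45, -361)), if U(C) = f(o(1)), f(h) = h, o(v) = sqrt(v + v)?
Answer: -42489928858/99889302577 - 95063*sqrt(2)/99889302577 ≈ -0.42537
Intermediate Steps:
o(v) = sqrt(2)*sqrt(v) (o(v) = sqrt(2*v) = sqrt(2)*sqrt(v))
U(C) = sqrt(2) (U(C) = sqrt(2)*sqrt(1) = sqrt(2)*1 = sqrt(2))
X(x, L) = -115 + sqrt(2)
(167344 + 22782)/(-446851 + X(-45, -361)) = (167344 + 22782)/(-446851 + (-115 + sqrt(2))) = 190126/(-446966 + sqrt(2))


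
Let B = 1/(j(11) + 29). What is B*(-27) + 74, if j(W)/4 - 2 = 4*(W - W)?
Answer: 2711/37 ≈ 73.270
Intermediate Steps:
j(W) = 8 (j(W) = 8 + 4*(4*(W - W)) = 8 + 4*(4*0) = 8 + 4*0 = 8 + 0 = 8)
B = 1/37 (B = 1/(8 + 29) = 1/37 ≈ 0.027027)
B*(-27) + 74 = (1/37)*(-27) + 74 = -27/37 + 74 = 2711/37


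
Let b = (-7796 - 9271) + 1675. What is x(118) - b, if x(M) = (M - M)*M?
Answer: 15392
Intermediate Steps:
x(M) = 0 (x(M) = 0*M = 0)
b = -15392 (b = -17067 + 1675 = -15392)
x(118) - b = 0 - 1*(-15392) = 0 + 15392 = 15392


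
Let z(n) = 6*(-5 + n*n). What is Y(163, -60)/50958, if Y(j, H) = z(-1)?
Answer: -4/8493 ≈ -0.00047098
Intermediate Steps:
z(n) = -30 + 6*n**2 (z(n) = 6*(-5 + n**2) = -30 + 6*n**2)
Y(j, H) = -24 (Y(j, H) = -30 + 6*(-1)**2 = -30 + 6*1 = -30 + 6 = -24)
Y(163, -60)/50958 = -24/50958 = -24*1/50958 = -4/8493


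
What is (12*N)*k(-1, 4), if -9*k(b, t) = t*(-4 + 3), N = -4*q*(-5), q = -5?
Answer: -1600/3 ≈ -533.33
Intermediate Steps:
N = -100 (N = -4*(-5)*(-5) = 20*(-5) = -100)
k(b, t) = t/9 (k(b, t) = -t*(-4 + 3)/9 = -t*(-1)/9 = -(-1)*t/9 = t/9)
(12*N)*k(-1, 4) = (12*(-100))*((1/9)*4) = -1200*4/9 = -1600/3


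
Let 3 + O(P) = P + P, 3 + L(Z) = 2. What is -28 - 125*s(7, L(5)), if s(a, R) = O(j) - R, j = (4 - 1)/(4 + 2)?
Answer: 97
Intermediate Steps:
L(Z) = -1 (L(Z) = -3 + 2 = -1)
j = ½ (j = 3/6 = 3*(⅙) = ½ ≈ 0.50000)
O(P) = -3 + 2*P (O(P) = -3 + (P + P) = -3 + 2*P)
s(a, R) = -2 - R (s(a, R) = (-3 + 2*(½)) - R = (-3 + 1) - R = -2 - R)
-28 - 125*s(7, L(5)) = -28 - 125*(-2 - 1*(-1)) = -28 - 125*(-2 + 1) = -28 - 125*(-1) = -28 + 125 = 97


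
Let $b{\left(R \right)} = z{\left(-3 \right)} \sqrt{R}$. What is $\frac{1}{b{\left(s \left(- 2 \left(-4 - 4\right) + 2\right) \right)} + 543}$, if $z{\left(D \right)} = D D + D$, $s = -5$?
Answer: $\frac{181}{99363} - \frac{2 i \sqrt{10}}{33121} \approx 0.0018216 - 0.00019095 i$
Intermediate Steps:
$z{\left(D \right)} = D + D^{2}$ ($z{\left(D \right)} = D^{2} + D = D + D^{2}$)
$b{\left(R \right)} = 6 \sqrt{R}$ ($b{\left(R \right)} = - 3 \left(1 - 3\right) \sqrt{R} = \left(-3\right) \left(-2\right) \sqrt{R} = 6 \sqrt{R}$)
$\frac{1}{b{\left(s \left(- 2 \left(-4 - 4\right) + 2\right) \right)} + 543} = \frac{1}{6 \sqrt{- 5 \left(- 2 \left(-4 - 4\right) + 2\right)} + 543} = \frac{1}{6 \sqrt{- 5 \left(\left(-2\right) \left(-8\right) + 2\right)} + 543} = \frac{1}{6 \sqrt{- 5 \left(16 + 2\right)} + 543} = \frac{1}{6 \sqrt{\left(-5\right) 18} + 543} = \frac{1}{6 \sqrt{-90} + 543} = \frac{1}{6 \cdot 3 i \sqrt{10} + 543} = \frac{1}{18 i \sqrt{10} + 543} = \frac{1}{543 + 18 i \sqrt{10}}$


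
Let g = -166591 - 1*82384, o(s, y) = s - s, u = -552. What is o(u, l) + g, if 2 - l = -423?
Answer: -248975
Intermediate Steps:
l = 425 (l = 2 - 1*(-423) = 2 + 423 = 425)
o(s, y) = 0
g = -248975 (g = -166591 - 82384 = -248975)
o(u, l) + g = 0 - 248975 = -248975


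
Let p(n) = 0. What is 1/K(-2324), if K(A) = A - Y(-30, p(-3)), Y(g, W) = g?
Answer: -1/2294 ≈ -0.00043592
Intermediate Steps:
K(A) = 30 + A (K(A) = A - 1*(-30) = A + 30 = 30 + A)
1/K(-2324) = 1/(30 - 2324) = 1/(-2294) = -1/2294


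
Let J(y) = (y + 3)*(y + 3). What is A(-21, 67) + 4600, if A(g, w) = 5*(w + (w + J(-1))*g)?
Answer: -2520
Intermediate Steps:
J(y) = (3 + y)² (J(y) = (3 + y)*(3 + y) = (3 + y)²)
A(g, w) = 5*w + 5*g*(4 + w) (A(g, w) = 5*(w + (w + (3 - 1)²)*g) = 5*(w + (w + 2²)*g) = 5*(w + (w + 4)*g) = 5*(w + (4 + w)*g) = 5*(w + g*(4 + w)) = 5*w + 5*g*(4 + w))
A(-21, 67) + 4600 = (5*67 + 20*(-21) + 5*(-21)*67) + 4600 = (335 - 420 - 7035) + 4600 = -7120 + 4600 = -2520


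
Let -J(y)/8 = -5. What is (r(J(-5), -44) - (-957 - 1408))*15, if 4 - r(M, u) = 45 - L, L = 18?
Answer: 35130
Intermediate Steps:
J(y) = 40 (J(y) = -8*(-5) = 40)
r(M, u) = -23 (r(M, u) = 4 - (45 - 1*18) = 4 - (45 - 18) = 4 - 1*27 = 4 - 27 = -23)
(r(J(-5), -44) - (-957 - 1408))*15 = (-23 - (-957 - 1408))*15 = (-23 - 1*(-2365))*15 = (-23 + 2365)*15 = 2342*15 = 35130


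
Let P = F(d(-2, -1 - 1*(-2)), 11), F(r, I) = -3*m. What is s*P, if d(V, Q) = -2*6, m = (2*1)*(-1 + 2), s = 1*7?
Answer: -42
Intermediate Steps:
s = 7
m = 2 (m = 2*1 = 2)
d(V, Q) = -12
F(r, I) = -6 (F(r, I) = -3*2 = -6)
P = -6
s*P = 7*(-6) = -42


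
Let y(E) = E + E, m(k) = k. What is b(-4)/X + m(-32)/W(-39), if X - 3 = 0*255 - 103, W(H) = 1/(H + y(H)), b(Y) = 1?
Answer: 374399/100 ≈ 3744.0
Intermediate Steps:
y(E) = 2*E
W(H) = 1/(3*H) (W(H) = 1/(H + 2*H) = 1/(3*H))
X = -100 (X = 3 + (0*255 - 103) = 3 + (0 - 103) = 3 - 103 = -100)
b(-4)/X + m(-32)/W(-39) = 1/(-100) - 32/((⅓)/(-39)) = 1*(-1/100) - 32/((⅓)*(-1/39)) = -1/100 - 32/(-1/117) = -1/100 - 32*(-117) = -1/100 + 3744 = 374399/100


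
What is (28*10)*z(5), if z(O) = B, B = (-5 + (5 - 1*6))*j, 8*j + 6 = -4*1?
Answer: 2100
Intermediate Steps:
j = -5/4 (j = -¾ + (-4*1)/8 = -¾ + (⅛)*(-4) = -¾ - ½ = -5/4 ≈ -1.2500)
B = 15/2 (B = (-5 + (5 - 1*6))*(-5/4) = (-5 + (5 - 6))*(-5/4) = (-5 - 1)*(-5/4) = -6*(-5/4) = 15/2 ≈ 7.5000)
z(O) = 15/2
(28*10)*z(5) = (28*10)*(15/2) = 280*(15/2) = 2100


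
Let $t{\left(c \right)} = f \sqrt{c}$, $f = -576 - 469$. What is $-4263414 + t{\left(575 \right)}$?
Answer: $-4263414 - 5225 \sqrt{23} \approx -4.2885 \cdot 10^{6}$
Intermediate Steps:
$f = -1045$ ($f = -576 - 469 = -1045$)
$t{\left(c \right)} = - 1045 \sqrt{c}$
$-4263414 + t{\left(575 \right)} = -4263414 - 1045 \sqrt{575} = -4263414 - 1045 \cdot 5 \sqrt{23} = -4263414 - 5225 \sqrt{23}$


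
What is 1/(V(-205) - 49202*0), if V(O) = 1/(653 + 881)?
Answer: 1534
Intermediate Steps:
V(O) = 1/1534
1/(V(-205) - 49202*0) = 1/(1/1534 - 49202*0) = 1/(1/1534 + 0) = 1/(1/1534) = 1534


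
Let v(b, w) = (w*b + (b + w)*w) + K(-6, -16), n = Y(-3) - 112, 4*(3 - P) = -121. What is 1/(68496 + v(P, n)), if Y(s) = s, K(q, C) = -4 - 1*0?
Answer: 2/148139 ≈ 1.3501e-5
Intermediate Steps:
P = 133/4 (P = 3 - 1/4*(-121) = 3 + 121/4 = 133/4 ≈ 33.250)
K(q, C) = -4 (K(q, C) = -4 + 0 = -4)
n = -115 (n = -3 - 112 = -115)
v(b, w) = -4 + b*w + w*(b + w) (v(b, w) = (w*b + (b + w)*w) - 4 = (b*w + w*(b + w)) - 4 = -4 + b*w + w*(b + w))
1/(68496 + v(P, n)) = 1/(68496 + (-4 + (-115)**2 + 2*(133/4)*(-115))) = 1/(68496 + (-4 + 13225 - 15295/2)) = 1/(68496 + 11147/2) = 1/(148139/2) = 2/148139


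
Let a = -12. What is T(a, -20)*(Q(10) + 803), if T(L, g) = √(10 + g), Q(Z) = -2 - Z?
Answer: 791*I*√10 ≈ 2501.4*I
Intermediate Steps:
T(a, -20)*(Q(10) + 803) = √(10 - 20)*((-2 - 1*10) + 803) = √(-10)*((-2 - 10) + 803) = (I*√10)*(-12 + 803) = (I*√10)*791 = 791*I*√10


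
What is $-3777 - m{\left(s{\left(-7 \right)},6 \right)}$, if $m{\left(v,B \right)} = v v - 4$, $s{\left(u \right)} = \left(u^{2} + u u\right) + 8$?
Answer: $-15009$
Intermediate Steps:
$s{\left(u \right)} = 8 + 2 u^{2}$ ($s{\left(u \right)} = \left(u^{2} + u^{2}\right) + 8 = 2 u^{2} + 8 = 8 + 2 u^{2}$)
$m{\left(v,B \right)} = -4 + v^{2}$ ($m{\left(v,B \right)} = v^{2} - 4 = -4 + v^{2}$)
$-3777 - m{\left(s{\left(-7 \right)},6 \right)} = -3777 - \left(-4 + \left(8 + 2 \left(-7\right)^{2}\right)^{2}\right) = -3777 - \left(-4 + \left(8 + 2 \cdot 49\right)^{2}\right) = -3777 - \left(-4 + \left(8 + 98\right)^{2}\right) = -3777 - \left(-4 + 106^{2}\right) = -3777 - \left(-4 + 11236\right) = -3777 - 11232 = -15009$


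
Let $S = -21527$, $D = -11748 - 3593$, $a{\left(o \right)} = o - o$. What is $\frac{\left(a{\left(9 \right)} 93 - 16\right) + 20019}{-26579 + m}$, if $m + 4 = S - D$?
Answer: $- \frac{20003}{32769} \approx -0.61042$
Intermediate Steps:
$a{\left(o \right)} = 0$
$D = -15341$
$m = -6190$ ($m = -4 - 6186 = -6190$)
$\frac{\left(a{\left(9 \right)} 93 - 16\right) + 20019}{-26579 + m} = \frac{\left(0 \cdot 93 - 16\right) + 20019}{-26579 - 6190} = \frac{\left(0 - 16\right) + 20019}{-32769} = \left(-16 + 20019\right) \left(- \frac{1}{32769}\right) = 20003 \left(- \frac{1}{32769}\right) = - \frac{20003}{32769}$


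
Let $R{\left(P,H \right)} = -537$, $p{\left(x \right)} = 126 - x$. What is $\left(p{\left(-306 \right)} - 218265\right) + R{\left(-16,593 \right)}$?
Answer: $-218370$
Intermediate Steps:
$\left(p{\left(-306 \right)} - 218265\right) + R{\left(-16,593 \right)} = \left(\left(126 - -306\right) - 218265\right) - 537 = \left(\left(126 + 306\right) - 218265\right) - 537 = \left(432 - 218265\right) - 537 = -217833 - 537 = -218370$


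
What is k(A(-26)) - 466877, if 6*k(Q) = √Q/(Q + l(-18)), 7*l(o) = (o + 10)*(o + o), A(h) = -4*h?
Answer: -466877 + 7*√26/3048 ≈ -4.6688e+5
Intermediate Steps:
l(o) = 2*o*(10 + o)/7 (l(o) = ((o + 10)*(o + o))/7 = ((10 + o)*(2*o))/7 = (2*o*(10 + o))/7 = 2*o*(10 + o)/7)
k(Q) = √Q/(6*(288/7 + Q)) (k(Q) = (√Q/(Q + (2/7)*(-18)*(10 - 18)))/6 = (√Q/(Q + (2/7)*(-18)*(-8)))/6 = (√Q/(Q + 288/7))/6 = (√Q/(288/7 + Q))/6 = √Q/(6*(288/7 + Q)))
k(A(-26)) - 466877 = 7*√(-4*(-26))/(6*(288 + 7*(-4*(-26)))) - 466877 = 7*√104/(6*(288 + 7*104)) - 466877 = 7*(2*√26)/(6*(288 + 728)) - 466877 = (7/6)*(2*√26)/1016 - 466877 = (7/6)*(2*√26)*(1/1016) - 466877 = 7*√26/3048 - 466877 = -466877 + 7*√26/3048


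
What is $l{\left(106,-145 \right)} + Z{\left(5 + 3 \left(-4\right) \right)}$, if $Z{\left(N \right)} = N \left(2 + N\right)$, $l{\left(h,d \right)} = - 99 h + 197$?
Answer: $-10262$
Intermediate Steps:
$l{\left(h,d \right)} = 197 - 99 h$
$l{\left(106,-145 \right)} + Z{\left(5 + 3 \left(-4\right) \right)} = \left(197 - 10494\right) + \left(5 + 3 \left(-4\right)\right) \left(2 + \left(5 + 3 \left(-4\right)\right)\right) = \left(197 - 10494\right) + \left(5 - 12\right) \left(2 + \left(5 - 12\right)\right) = -10297 - 7 \left(2 - 7\right) = -10297 - -35 = -10297 + 35 = -10262$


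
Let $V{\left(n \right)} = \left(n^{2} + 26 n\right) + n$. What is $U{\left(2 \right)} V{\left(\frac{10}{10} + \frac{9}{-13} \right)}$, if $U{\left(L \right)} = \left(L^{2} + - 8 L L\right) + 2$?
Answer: $- \frac{2840}{13} \approx -218.46$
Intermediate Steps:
$U{\left(L \right)} = 2 - 7 L^{2}$ ($U{\left(L \right)} = \left(L^{2} - 8 L^{2}\right) + 2 = - 7 L^{2} + 2 = 2 - 7 L^{2}$)
$V{\left(n \right)} = n^{2} + 27 n$
$U{\left(2 \right)} V{\left(\frac{10}{10} + \frac{9}{-13} \right)} = \left(2 - 7 \cdot 2^{2}\right) \left(\frac{10}{10} + \frac{9}{-13}\right) \left(27 + \left(\frac{10}{10} + \frac{9}{-13}\right)\right) = \left(2 - 28\right) \left(10 \cdot \frac{1}{10} + 9 \left(- \frac{1}{13}\right)\right) \left(27 + \left(10 \cdot \frac{1}{10} + 9 \left(- \frac{1}{13}\right)\right)\right) = \left(2 - 28\right) \left(1 - \frac{9}{13}\right) \left(27 + \left(1 - \frac{9}{13}\right)\right) = - 26 \frac{4 \left(27 + \frac{4}{13}\right)}{13} = - 26 \cdot \frac{4}{13} \cdot \frac{355}{13} = \left(-26\right) \frac{1420}{169} = - \frac{2840}{13}$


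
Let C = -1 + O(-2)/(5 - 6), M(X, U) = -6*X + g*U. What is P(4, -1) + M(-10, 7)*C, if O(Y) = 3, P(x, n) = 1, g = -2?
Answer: -183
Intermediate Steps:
M(X, U) = -6*X - 2*U
C = -4 (C = -1 + 3/(5 - 6) = -1 + 3/(-1) = -1 - 1*3 = -1 - 3 = -4)
P(4, -1) + M(-10, 7)*C = 1 + (-6*(-10) - 2*7)*(-4) = 1 + (60 - 14)*(-4) = 1 + 46*(-4) = 1 - 184 = -183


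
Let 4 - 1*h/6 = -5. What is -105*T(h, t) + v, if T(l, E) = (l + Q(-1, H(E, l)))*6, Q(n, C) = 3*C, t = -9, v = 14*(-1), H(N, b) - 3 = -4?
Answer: -32144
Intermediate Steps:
H(N, b) = -1 (H(N, b) = 3 - 4 = -1)
v = -14
h = 54 (h = 24 - 6*(-5) = 24 + 30 = 54)
T(l, E) = -18 + 6*l (T(l, E) = (l + 3*(-1))*6 = (l - 3)*6 = (-3 + l)*6 = -18 + 6*l)
-105*T(h, t) + v = -105*(-18 + 6*54) - 14 = -105*(-18 + 324) - 14 = -105*306 - 14 = -32130 - 14 = -32144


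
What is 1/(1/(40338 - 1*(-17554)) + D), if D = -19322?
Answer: -57892/1118589223 ≈ -5.1754e-5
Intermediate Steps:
1/(1/(40338 - 1*(-17554)) + D) = 1/(1/(40338 - 1*(-17554)) - 19322) = 1/(1/(40338 + 17554) - 19322) = 1/(1/57892 - 19322) = 1/(-1118589223/57892) = -57892/1118589223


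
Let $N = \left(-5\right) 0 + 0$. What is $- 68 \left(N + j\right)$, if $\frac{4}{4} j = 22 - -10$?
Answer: $-2176$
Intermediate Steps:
$j = 32$ ($j = 22 - -10 = 22 + 10 = 32$)
$N = 0$ ($N = 0 + 0 = 0$)
$- 68 \left(N + j\right) = - 68 \left(0 + 32\right) = \left(-68\right) 32 = -2176$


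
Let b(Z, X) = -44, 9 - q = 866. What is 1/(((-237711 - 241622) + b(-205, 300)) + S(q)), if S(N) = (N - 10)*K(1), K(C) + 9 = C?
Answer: -1/472441 ≈ -2.1167e-6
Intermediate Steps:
q = -857 (q = 9 - 1*866 = 9 - 866 = -857)
K(C) = -9 + C
S(N) = 80 - 8*N (S(N) = (N - 10)*(-9 + 1) = (-10 + N)*(-8) = 80 - 8*N)
1/(((-237711 - 241622) + b(-205, 300)) + S(q)) = 1/(((-237711 - 241622) - 44) + (80 - 8*(-857))) = 1/((-479333 - 44) + (80 + 6856)) = 1/(-479377 + 6936) = 1/(-472441) = -1/472441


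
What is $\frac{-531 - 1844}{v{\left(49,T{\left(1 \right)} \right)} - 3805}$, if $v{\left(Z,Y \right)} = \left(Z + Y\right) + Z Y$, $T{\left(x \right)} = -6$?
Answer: $\frac{2375}{4056} \approx 0.58555$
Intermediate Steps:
$v{\left(Z,Y \right)} = Y + Z + Y Z$ ($v{\left(Z,Y \right)} = \left(Y + Z\right) + Y Z = Y + Z + Y Z$)
$\frac{-531 - 1844}{v{\left(49,T{\left(1 \right)} \right)} - 3805} = \frac{-531 - 1844}{\left(-6 + 49 - 294\right) - 3805} = - \frac{2375}{\left(-6 + 49 - 294\right) - 3805} = - \frac{2375}{-251 - 3805} = - \frac{2375}{-4056} = \left(-2375\right) \left(- \frac{1}{4056}\right) = \frac{2375}{4056}$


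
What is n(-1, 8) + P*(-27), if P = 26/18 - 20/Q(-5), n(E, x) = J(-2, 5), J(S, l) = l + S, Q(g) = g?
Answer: -144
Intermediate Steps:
J(S, l) = S + l
n(E, x) = 3 (n(E, x) = -2 + 5 = 3)
P = 49/9 (P = 26/18 - 20/(-5) = 26*(1/18) - 20*(-1/5) = 13/9 + 4 = 49/9 ≈ 5.4444)
n(-1, 8) + P*(-27) = 3 + (49/9)*(-27) = 3 - 147 = -144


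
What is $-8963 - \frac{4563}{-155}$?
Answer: $- \frac{1384702}{155} \approx -8933.6$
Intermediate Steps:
$-8963 - \frac{4563}{-155} = -8963 - 4563 \left(- \frac{1}{155}\right) = -8963 - - \frac{4563}{155} = -8963 + \frac{4563}{155} = - \frac{1384702}{155}$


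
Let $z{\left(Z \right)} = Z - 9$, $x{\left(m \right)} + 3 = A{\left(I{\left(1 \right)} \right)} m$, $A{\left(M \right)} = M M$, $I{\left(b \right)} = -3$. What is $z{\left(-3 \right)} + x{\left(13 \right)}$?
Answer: $102$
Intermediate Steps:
$A{\left(M \right)} = M^{2}$
$x{\left(m \right)} = -3 + 9 m$ ($x{\left(m \right)} = -3 + \left(-3\right)^{2} m = -3 + 9 m$)
$z{\left(Z \right)} = -9 + Z$ ($z{\left(Z \right)} = Z - 9 = -9 + Z$)
$z{\left(-3 \right)} + x{\left(13 \right)} = \left(-9 - 3\right) + \left(-3 + 9 \cdot 13\right) = -12 + \left(-3 + 117\right) = -12 + 114 = 102$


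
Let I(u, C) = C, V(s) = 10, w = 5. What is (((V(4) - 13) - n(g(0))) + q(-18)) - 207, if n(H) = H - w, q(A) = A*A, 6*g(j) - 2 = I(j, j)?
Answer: 356/3 ≈ 118.67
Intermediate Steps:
g(j) = 1/3 + j/6
q(A) = A**2
n(H) = -5 + H (n(H) = H - 1*5 = H - 5 = -5 + H)
(((V(4) - 13) - n(g(0))) + q(-18)) - 207 = (((10 - 13) - (-5 + (1/3 + (1/6)*0))) + (-18)**2) - 207 = ((-3 - (-5 + (1/3 + 0))) + 324) - 207 = ((-3 - (-5 + 1/3)) + 324) - 207 = ((-3 - 1*(-14/3)) + 324) - 207 = ((-3 + 14/3) + 324) - 207 = (5/3 + 324) - 207 = 977/3 - 207 = 356/3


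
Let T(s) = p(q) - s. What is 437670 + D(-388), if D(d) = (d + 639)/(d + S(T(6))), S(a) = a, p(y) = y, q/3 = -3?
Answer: 176380759/403 ≈ 4.3767e+5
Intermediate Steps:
q = -9 (q = 3*(-3) = -9)
T(s) = -9 - s
D(d) = (639 + d)/(-15 + d) (D(d) = (d + 639)/(d + (-9 - 1*6)) = (639 + d)/(d + (-9 - 6)) = (639 + d)/(d - 15) = (639 + d)/(-15 + d))
437670 + D(-388) = 437670 + (639 - 388)/(-15 - 388) = 437670 + 251/(-403) = 437670 - 1/403*251 = 437670 - 251/403 = 176380759/403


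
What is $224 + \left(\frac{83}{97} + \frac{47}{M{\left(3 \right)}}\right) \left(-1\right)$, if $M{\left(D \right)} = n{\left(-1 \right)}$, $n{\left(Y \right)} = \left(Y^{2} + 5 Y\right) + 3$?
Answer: $\frac{26204}{97} \approx 270.14$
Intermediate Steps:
$n{\left(Y \right)} = 3 + Y^{2} + 5 Y$
$M{\left(D \right)} = -1$ ($M{\left(D \right)} = 3 + \left(-1\right)^{2} + 5 \left(-1\right) = 3 + 1 - 5 = -1$)
$224 + \left(\frac{83}{97} + \frac{47}{M{\left(3 \right)}}\right) \left(-1\right) = 224 + \left(\frac{83}{97} + \frac{47}{-1}\right) \left(-1\right) = 224 + \left(83 \cdot \frac{1}{97} + 47 \left(-1\right)\right) \left(-1\right) = 224 + \left(\frac{83}{97} - 47\right) \left(-1\right) = 224 - - \frac{4476}{97} = 224 + \frac{4476}{97} = \frac{26204}{97}$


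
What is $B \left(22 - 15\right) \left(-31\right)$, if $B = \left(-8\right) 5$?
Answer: $8680$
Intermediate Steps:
$B = -40$
$B \left(22 - 15\right) \left(-31\right) = - 40 \left(22 - 15\right) \left(-31\right) = \left(-40\right) 7 \left(-31\right) = \left(-280\right) \left(-31\right) = 8680$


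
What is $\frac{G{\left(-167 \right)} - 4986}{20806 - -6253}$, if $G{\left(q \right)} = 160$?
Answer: $- \frac{4826}{27059} \approx -0.17835$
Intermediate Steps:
$\frac{G{\left(-167 \right)} - 4986}{20806 - -6253} = \frac{160 - 4986}{20806 - -6253} = - \frac{4826}{20806 + 6253} = - \frac{4826}{27059}$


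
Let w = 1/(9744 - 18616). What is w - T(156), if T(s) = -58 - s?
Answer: 1898607/8872 ≈ 214.00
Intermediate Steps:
w = -1/8872 (w = 1/(-8872) = -1/8872 ≈ -0.00011271)
w - T(156) = -1/8872 - (-58 - 1*156) = -1/8872 - (-58 - 156) = -1/8872 - 1*(-214) = -1/8872 + 214 = 1898607/8872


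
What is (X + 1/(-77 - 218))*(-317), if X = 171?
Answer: -15990748/295 ≈ -54206.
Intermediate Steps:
(X + 1/(-77 - 218))*(-317) = (171 + 1/(-77 - 218))*(-317) = (171 + 1/(-295))*(-317) = (171 - 1/295)*(-317) = (50444/295)*(-317) = -15990748/295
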